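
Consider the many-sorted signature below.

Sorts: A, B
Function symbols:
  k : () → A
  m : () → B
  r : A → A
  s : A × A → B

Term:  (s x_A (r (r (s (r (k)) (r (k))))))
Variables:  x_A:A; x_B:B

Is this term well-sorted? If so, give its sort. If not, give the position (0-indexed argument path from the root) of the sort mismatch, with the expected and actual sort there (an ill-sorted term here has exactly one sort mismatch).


  x_A : A
          (k) : A
        (r (k)) : A
          (k) : A
        (r (k)) : A
      (s (r (k)) (r (k))) : B
    (r (s (r (k)) (r (k)))) : ✗ arg 0 at [1, 0, 0] has sort B, expected A

ill-sorted at position [1, 0, 0]: expected A, got B


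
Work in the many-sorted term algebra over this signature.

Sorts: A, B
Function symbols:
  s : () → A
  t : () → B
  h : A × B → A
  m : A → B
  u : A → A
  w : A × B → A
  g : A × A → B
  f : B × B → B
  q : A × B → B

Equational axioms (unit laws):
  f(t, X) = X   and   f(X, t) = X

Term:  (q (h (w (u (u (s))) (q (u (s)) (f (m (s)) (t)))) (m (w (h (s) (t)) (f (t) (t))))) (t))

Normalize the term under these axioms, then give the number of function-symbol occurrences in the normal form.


size = 18

1. (q (h (w (u (u (s))) (q (u (s)) (f (m (s)) (t)))) (m (w (h (s) (t)) (f (t) (t))))) (t))  →  (q (h (w (u (u (s))) (q (u (s)) (m (s)))) (m (w (h (s) (t)) (f (t) (t))))) (t))
2. (q (h (w (u (u (s))) (q (u (s)) (m (s)))) (m (w (h (s) (t)) (f (t) (t))))) (t))  →  (q (h (w (u (u (s))) (q (u (s)) (m (s)))) (m (w (h (s) (t)) (t)))) (t))
normal form: (q (h (w (u (u (s))) (q (u (s)) (m (s)))) (m (w (h (s) (t)) (t)))) (t))


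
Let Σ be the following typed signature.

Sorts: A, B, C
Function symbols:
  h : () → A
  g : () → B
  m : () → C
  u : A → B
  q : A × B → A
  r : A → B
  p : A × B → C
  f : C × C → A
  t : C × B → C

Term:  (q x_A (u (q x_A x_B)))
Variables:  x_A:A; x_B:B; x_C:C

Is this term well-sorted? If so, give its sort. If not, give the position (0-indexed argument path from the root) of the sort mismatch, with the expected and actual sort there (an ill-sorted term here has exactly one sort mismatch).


well-sorted; sort = A

  x_A : A
      x_A : A
      x_B : B
    (q x_A x_B) : A
  (u (q x_A x_B)) : B
(q x_A (u (q x_A x_B))) : A


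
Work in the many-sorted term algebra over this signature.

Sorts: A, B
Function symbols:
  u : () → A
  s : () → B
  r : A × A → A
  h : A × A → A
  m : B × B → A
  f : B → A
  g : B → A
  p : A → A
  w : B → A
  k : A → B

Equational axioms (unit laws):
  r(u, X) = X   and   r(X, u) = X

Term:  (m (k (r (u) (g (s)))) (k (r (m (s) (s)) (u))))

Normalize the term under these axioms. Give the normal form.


1. (m (k (r (u) (g (s)))) (k (r (m (s) (s)) (u))))  →  (m (k (g (s))) (k (r (m (s) (s)) (u))))
2. (m (k (g (s))) (k (r (m (s) (s)) (u))))  →  (m (k (g (s))) (k (m (s) (s))))

normal form = (m (k (g (s))) (k (m (s) (s))))


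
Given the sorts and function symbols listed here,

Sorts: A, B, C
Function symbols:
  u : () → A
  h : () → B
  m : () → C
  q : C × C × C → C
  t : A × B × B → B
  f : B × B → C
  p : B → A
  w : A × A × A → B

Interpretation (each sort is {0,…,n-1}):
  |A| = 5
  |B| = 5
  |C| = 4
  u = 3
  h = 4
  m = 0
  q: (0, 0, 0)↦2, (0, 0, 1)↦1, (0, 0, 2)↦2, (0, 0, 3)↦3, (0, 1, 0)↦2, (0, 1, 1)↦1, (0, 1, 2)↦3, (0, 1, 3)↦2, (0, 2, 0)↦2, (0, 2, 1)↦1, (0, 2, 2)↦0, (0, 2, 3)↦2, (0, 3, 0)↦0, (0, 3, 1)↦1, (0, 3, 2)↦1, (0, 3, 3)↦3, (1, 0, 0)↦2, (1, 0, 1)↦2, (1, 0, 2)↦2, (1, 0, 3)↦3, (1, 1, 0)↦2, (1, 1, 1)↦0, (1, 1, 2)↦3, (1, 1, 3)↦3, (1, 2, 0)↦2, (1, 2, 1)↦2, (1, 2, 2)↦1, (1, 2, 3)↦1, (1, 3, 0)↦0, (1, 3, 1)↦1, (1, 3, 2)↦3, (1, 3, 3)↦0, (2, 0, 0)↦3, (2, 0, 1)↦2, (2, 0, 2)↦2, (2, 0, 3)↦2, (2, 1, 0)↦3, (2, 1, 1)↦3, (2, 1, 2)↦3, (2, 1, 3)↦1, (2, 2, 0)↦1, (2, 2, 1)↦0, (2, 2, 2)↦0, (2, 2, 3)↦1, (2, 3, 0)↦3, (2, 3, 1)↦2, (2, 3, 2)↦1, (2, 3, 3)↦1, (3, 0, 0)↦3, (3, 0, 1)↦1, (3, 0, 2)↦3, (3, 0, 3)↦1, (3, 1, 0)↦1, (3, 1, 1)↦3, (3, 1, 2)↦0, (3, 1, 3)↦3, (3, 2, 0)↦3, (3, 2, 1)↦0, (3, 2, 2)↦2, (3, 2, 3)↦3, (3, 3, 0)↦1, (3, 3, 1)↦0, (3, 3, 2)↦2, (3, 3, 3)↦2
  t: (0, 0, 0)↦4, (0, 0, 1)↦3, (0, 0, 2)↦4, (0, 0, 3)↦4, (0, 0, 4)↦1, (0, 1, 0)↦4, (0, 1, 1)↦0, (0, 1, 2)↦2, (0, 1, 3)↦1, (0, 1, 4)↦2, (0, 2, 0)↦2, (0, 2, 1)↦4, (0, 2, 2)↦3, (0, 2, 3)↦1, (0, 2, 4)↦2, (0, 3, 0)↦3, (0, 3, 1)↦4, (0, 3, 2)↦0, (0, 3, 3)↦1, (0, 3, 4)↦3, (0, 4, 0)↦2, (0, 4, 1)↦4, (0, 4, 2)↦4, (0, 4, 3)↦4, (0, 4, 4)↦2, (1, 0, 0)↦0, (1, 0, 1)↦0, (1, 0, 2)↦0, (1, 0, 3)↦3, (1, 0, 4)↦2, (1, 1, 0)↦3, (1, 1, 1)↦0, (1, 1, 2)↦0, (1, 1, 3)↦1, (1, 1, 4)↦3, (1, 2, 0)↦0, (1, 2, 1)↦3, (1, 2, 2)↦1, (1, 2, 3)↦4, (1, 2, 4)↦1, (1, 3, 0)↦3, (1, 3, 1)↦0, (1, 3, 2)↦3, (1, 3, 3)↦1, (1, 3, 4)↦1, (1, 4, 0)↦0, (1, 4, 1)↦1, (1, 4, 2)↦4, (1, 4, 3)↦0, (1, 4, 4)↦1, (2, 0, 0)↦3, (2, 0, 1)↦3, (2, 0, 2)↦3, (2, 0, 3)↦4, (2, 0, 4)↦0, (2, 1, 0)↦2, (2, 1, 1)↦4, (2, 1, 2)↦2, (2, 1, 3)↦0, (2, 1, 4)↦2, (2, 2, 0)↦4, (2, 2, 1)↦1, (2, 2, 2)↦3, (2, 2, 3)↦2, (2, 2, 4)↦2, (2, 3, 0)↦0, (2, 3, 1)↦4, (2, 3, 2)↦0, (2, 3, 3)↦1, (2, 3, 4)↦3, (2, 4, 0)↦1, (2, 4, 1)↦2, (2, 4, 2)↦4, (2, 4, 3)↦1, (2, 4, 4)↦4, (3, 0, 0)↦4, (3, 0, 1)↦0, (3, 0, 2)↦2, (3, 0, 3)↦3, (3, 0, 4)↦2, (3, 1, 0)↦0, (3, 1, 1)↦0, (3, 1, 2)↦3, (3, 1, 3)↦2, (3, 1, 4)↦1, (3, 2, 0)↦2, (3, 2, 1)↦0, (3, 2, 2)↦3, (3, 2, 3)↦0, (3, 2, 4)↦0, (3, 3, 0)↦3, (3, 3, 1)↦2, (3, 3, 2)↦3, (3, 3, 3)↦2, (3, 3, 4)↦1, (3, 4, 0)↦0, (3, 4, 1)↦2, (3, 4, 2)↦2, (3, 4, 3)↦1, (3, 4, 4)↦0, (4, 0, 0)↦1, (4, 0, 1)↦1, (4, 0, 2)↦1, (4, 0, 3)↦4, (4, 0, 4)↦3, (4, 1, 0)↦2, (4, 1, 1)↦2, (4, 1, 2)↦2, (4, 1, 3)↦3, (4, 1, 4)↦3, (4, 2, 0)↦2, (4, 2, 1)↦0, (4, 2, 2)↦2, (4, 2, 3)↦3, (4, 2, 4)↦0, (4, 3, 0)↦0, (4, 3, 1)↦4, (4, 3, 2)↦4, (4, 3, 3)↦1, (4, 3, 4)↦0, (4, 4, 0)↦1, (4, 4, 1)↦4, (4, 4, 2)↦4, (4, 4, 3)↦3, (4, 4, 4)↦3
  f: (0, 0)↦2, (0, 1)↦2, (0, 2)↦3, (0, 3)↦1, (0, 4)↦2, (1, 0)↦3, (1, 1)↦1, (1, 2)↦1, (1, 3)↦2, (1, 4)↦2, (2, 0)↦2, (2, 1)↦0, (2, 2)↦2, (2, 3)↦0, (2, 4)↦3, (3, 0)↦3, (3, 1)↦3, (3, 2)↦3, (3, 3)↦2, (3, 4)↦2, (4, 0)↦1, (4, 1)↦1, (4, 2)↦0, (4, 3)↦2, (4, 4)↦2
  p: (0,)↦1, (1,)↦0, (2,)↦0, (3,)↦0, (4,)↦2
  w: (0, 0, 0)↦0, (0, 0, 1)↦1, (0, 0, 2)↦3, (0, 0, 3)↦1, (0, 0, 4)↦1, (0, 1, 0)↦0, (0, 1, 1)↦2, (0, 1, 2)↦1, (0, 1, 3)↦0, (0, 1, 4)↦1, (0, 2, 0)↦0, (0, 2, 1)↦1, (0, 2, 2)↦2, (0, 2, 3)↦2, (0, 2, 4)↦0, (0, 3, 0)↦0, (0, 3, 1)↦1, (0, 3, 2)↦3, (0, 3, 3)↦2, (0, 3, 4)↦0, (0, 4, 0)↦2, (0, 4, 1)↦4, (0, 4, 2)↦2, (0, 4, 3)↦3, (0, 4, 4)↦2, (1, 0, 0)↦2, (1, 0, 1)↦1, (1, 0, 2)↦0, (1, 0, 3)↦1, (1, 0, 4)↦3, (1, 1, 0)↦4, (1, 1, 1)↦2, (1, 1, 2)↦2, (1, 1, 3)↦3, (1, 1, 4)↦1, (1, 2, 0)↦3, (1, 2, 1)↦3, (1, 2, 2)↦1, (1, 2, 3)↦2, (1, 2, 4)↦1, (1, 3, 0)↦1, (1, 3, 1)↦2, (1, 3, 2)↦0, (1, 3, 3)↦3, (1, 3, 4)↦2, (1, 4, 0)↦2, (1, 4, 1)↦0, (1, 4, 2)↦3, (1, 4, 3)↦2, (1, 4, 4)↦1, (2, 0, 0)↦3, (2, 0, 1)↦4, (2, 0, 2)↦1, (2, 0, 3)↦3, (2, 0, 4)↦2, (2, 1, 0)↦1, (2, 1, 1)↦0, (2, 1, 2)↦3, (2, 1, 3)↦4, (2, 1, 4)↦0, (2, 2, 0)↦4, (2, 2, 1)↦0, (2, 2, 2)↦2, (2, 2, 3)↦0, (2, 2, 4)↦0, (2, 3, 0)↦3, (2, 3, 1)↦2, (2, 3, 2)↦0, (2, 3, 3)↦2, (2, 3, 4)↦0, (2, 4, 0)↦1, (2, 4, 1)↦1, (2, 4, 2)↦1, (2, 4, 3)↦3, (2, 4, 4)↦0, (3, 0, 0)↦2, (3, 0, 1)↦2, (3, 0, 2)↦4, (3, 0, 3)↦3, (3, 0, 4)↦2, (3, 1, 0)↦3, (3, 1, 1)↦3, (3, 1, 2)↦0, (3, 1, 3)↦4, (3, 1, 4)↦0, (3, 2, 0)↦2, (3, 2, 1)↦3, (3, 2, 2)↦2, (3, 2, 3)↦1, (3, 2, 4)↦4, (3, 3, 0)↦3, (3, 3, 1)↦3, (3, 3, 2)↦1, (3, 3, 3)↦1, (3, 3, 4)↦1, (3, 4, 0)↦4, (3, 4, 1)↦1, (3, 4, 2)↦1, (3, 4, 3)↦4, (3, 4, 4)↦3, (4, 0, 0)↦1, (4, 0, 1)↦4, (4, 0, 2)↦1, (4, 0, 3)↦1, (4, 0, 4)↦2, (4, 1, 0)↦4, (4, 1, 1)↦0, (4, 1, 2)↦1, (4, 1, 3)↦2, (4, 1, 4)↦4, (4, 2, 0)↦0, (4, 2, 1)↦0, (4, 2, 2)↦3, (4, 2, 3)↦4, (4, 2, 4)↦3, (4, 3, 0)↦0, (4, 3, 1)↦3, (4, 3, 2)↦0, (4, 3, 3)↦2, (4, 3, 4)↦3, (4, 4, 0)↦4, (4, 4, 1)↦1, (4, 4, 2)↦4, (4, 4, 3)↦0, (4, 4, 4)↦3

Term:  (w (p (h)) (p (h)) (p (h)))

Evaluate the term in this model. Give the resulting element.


value = 2

  h = 4
  (p (h)) = p(4,) = 2
  h = 4
  (p (h)) = p(4,) = 2
  h = 4
  (p (h)) = p(4,) = 2
  (w (p (h)) (p (h)) (p (h))) = w(2, 2, 2) = 2


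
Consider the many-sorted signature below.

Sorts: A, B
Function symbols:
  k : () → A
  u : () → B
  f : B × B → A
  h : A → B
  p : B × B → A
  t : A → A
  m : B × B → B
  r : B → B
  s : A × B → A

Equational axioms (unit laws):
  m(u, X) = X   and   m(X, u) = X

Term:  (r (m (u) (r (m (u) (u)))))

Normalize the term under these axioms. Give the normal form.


normal form = (r (r (u)))

1. (r (m (u) (r (m (u) (u)))))  →  (r (r (m (u) (u))))
2. (r (r (m (u) (u))))  →  (r (r (u)))


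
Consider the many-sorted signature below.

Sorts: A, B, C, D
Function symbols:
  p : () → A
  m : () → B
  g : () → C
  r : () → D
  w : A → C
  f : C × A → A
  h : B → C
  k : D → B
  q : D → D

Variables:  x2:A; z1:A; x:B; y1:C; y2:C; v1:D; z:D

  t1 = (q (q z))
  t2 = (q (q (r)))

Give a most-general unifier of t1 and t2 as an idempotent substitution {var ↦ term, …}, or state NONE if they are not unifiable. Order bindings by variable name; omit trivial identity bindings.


{z ↦ (r)}


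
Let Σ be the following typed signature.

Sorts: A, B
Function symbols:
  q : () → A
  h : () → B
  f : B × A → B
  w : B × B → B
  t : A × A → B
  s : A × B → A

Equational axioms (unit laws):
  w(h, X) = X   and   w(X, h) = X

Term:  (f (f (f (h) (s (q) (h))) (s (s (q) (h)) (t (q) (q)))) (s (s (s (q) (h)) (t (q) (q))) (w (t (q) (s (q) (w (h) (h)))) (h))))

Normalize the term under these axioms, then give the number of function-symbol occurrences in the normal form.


size = 27

1. (f (f (f (h) (s (q) (h))) (s (s (q) (h)) (t (q) (q)))) (s (s (s (q) (h)) (t (q) (q))) (w (t (q) (s (q) (w (h) (h)))) (h))))  →  (f (f (f (h) (s (q) (h))) (s (s (q) (h)) (t (q) (q)))) (s (s (s (q) (h)) (t (q) (q))) (t (q) (s (q) (w (h) (h))))))
2. (f (f (f (h) (s (q) (h))) (s (s (q) (h)) (t (q) (q)))) (s (s (s (q) (h)) (t (q) (q))) (t (q) (s (q) (w (h) (h))))))  →  (f (f (f (h) (s (q) (h))) (s (s (q) (h)) (t (q) (q)))) (s (s (s (q) (h)) (t (q) (q))) (t (q) (s (q) (h)))))
normal form: (f (f (f (h) (s (q) (h))) (s (s (q) (h)) (t (q) (q)))) (s (s (s (q) (h)) (t (q) (q))) (t (q) (s (q) (h)))))


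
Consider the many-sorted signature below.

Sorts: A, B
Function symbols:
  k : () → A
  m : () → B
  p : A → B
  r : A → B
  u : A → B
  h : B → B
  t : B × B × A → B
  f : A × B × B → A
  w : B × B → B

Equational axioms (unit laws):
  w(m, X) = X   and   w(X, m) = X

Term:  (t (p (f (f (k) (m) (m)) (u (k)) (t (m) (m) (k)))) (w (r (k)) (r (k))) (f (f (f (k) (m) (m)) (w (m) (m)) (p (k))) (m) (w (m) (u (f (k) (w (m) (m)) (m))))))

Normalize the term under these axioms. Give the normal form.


normal form = (t (p (f (f (k) (m) (m)) (u (k)) (t (m) (m) (k)))) (w (r (k)) (r (k))) (f (f (f (k) (m) (m)) (m) (p (k))) (m) (u (f (k) (m) (m)))))

1. (t (p (f (f (k) (m) (m)) (u (k)) (t (m) (m) (k)))) (w (r (k)) (r (k))) (f (f (f (k) (m) (m)) (w (m) (m)) (p (k))) (m) (w (m) (u (f (k) (w (m) (m)) (m))))))  →  (t (p (f (f (k) (m) (m)) (u (k)) (t (m) (m) (k)))) (w (r (k)) (r (k))) (f (f (f (k) (m) (m)) (m) (p (k))) (m) (w (m) (u (f (k) (w (m) (m)) (m))))))
2. (t (p (f (f (k) (m) (m)) (u (k)) (t (m) (m) (k)))) (w (r (k)) (r (k))) (f (f (f (k) (m) (m)) (m) (p (k))) (m) (w (m) (u (f (k) (w (m) (m)) (m))))))  →  (t (p (f (f (k) (m) (m)) (u (k)) (t (m) (m) (k)))) (w (r (k)) (r (k))) (f (f (f (k) (m) (m)) (m) (p (k))) (m) (u (f (k) (w (m) (m)) (m)))))
3. (t (p (f (f (k) (m) (m)) (u (k)) (t (m) (m) (k)))) (w (r (k)) (r (k))) (f (f (f (k) (m) (m)) (m) (p (k))) (m) (u (f (k) (w (m) (m)) (m)))))  →  (t (p (f (f (k) (m) (m)) (u (k)) (t (m) (m) (k)))) (w (r (k)) (r (k))) (f (f (f (k) (m) (m)) (m) (p (k))) (m) (u (f (k) (m) (m)))))


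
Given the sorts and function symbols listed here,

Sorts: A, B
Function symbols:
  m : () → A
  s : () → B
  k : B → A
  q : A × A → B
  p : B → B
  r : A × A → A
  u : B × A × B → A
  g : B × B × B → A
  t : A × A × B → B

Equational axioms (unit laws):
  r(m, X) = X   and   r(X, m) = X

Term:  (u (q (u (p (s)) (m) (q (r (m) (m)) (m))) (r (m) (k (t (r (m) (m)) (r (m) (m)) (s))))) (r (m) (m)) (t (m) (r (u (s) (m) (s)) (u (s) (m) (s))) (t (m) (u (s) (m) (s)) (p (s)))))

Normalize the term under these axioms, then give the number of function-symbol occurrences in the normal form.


size = 34

1. (u (q (u (p (s)) (m) (q (r (m) (m)) (m))) (r (m) (k (t (r (m) (m)) (r (m) (m)) (s))))) (r (m) (m)) (t (m) (r (u (s) (m) (s)) (u (s) (m) (s))) (t (m) (u (s) (m) (s)) (p (s)))))  →  (u (q (u (p (s)) (m) (q (m) (m))) (r (m) (k (t (r (m) (m)) (r (m) (m)) (s))))) (r (m) (m)) (t (m) (r (u (s) (m) (s)) (u (s) (m) (s))) (t (m) (u (s) (m) (s)) (p (s)))))
2. (u (q (u (p (s)) (m) (q (m) (m))) (r (m) (k (t (r (m) (m)) (r (m) (m)) (s))))) (r (m) (m)) (t (m) (r (u (s) (m) (s)) (u (s) (m) (s))) (t (m) (u (s) (m) (s)) (p (s)))))  →  (u (q (u (p (s)) (m) (q (m) (m))) (k (t (r (m) (m)) (r (m) (m)) (s)))) (r (m) (m)) (t (m) (r (u (s) (m) (s)) (u (s) (m) (s))) (t (m) (u (s) (m) (s)) (p (s)))))
3. (u (q (u (p (s)) (m) (q (m) (m))) (k (t (r (m) (m)) (r (m) (m)) (s)))) (r (m) (m)) (t (m) (r (u (s) (m) (s)) (u (s) (m) (s))) (t (m) (u (s) (m) (s)) (p (s)))))  →  (u (q (u (p (s)) (m) (q (m) (m))) (k (t (m) (r (m) (m)) (s)))) (r (m) (m)) (t (m) (r (u (s) (m) (s)) (u (s) (m) (s))) (t (m) (u (s) (m) (s)) (p (s)))))
4. (u (q (u (p (s)) (m) (q (m) (m))) (k (t (m) (r (m) (m)) (s)))) (r (m) (m)) (t (m) (r (u (s) (m) (s)) (u (s) (m) (s))) (t (m) (u (s) (m) (s)) (p (s)))))  →  (u (q (u (p (s)) (m) (q (m) (m))) (k (t (m) (m) (s)))) (r (m) (m)) (t (m) (r (u (s) (m) (s)) (u (s) (m) (s))) (t (m) (u (s) (m) (s)) (p (s)))))
5. (u (q (u (p (s)) (m) (q (m) (m))) (k (t (m) (m) (s)))) (r (m) (m)) (t (m) (r (u (s) (m) (s)) (u (s) (m) (s))) (t (m) (u (s) (m) (s)) (p (s)))))  →  (u (q (u (p (s)) (m) (q (m) (m))) (k (t (m) (m) (s)))) (m) (t (m) (r (u (s) (m) (s)) (u (s) (m) (s))) (t (m) (u (s) (m) (s)) (p (s)))))
normal form: (u (q (u (p (s)) (m) (q (m) (m))) (k (t (m) (m) (s)))) (m) (t (m) (r (u (s) (m) (s)) (u (s) (m) (s))) (t (m) (u (s) (m) (s)) (p (s)))))


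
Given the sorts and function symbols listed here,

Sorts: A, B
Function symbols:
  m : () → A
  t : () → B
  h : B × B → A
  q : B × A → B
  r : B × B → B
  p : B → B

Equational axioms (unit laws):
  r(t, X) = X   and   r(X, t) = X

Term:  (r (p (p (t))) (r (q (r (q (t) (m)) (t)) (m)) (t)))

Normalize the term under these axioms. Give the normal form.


normal form = (r (p (p (t))) (q (q (t) (m)) (m)))

1. (r (p (p (t))) (r (q (r (q (t) (m)) (t)) (m)) (t)))  →  (r (p (p (t))) (q (r (q (t) (m)) (t)) (m)))
2. (r (p (p (t))) (q (r (q (t) (m)) (t)) (m)))  →  (r (p (p (t))) (q (q (t) (m)) (m)))


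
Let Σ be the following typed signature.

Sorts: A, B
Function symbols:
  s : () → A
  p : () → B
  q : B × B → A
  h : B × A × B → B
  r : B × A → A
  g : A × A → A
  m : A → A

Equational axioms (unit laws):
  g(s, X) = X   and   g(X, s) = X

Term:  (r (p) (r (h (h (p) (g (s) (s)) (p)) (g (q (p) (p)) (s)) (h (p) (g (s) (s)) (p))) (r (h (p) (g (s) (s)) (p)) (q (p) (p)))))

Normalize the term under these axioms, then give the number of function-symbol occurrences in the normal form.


1. (r (p) (r (h (h (p) (g (s) (s)) (p)) (g (q (p) (p)) (s)) (h (p) (g (s) (s)) (p))) (r (h (p) (g (s) (s)) (p)) (q (p) (p)))))  →  (r (p) (r (h (h (p) (s) (p)) (g (q (p) (p)) (s)) (h (p) (g (s) (s)) (p))) (r (h (p) (g (s) (s)) (p)) (q (p) (p)))))
2. (r (p) (r (h (h (p) (s) (p)) (g (q (p) (p)) (s)) (h (p) (g (s) (s)) (p))) (r (h (p) (g (s) (s)) (p)) (q (p) (p)))))  →  (r (p) (r (h (h (p) (s) (p)) (q (p) (p)) (h (p) (g (s) (s)) (p))) (r (h (p) (g (s) (s)) (p)) (q (p) (p)))))
3. (r (p) (r (h (h (p) (s) (p)) (q (p) (p)) (h (p) (g (s) (s)) (p))) (r (h (p) (g (s) (s)) (p)) (q (p) (p)))))  →  (r (p) (r (h (h (p) (s) (p)) (q (p) (p)) (h (p) (s) (p))) (r (h (p) (g (s) (s)) (p)) (q (p) (p)))))
4. (r (p) (r (h (h (p) (s) (p)) (q (p) (p)) (h (p) (s) (p))) (r (h (p) (g (s) (s)) (p)) (q (p) (p)))))  →  (r (p) (r (h (h (p) (s) (p)) (q (p) (p)) (h (p) (s) (p))) (r (h (p) (s) (p)) (q (p) (p)))))
normal form: (r (p) (r (h (h (p) (s) (p)) (q (p) (p)) (h (p) (s) (p))) (r (h (p) (s) (p)) (q (p) (p)))))

size = 23


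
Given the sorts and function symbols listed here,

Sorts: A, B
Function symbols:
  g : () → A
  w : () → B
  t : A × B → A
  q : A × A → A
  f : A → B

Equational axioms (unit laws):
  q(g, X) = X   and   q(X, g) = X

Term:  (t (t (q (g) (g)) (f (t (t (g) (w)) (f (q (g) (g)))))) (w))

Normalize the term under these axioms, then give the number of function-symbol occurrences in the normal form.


1. (t (t (q (g) (g)) (f (t (t (g) (w)) (f (q (g) (g)))))) (w))  →  (t (t (g) (f (t (t (g) (w)) (f (q (g) (g)))))) (w))
2. (t (t (g) (f (t (t (g) (w)) (f (q (g) (g)))))) (w))  →  (t (t (g) (f (t (t (g) (w)) (f (g))))) (w))
normal form: (t (t (g) (f (t (t (g) (w)) (f (g))))) (w))

size = 11


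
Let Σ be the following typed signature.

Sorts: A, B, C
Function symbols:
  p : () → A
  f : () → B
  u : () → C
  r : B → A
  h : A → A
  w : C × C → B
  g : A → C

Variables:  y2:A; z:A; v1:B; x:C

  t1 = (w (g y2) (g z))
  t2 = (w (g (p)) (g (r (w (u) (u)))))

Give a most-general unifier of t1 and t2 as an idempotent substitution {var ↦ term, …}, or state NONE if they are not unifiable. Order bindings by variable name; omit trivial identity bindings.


{y2 ↦ (p), z ↦ (r (w (u) (u)))}


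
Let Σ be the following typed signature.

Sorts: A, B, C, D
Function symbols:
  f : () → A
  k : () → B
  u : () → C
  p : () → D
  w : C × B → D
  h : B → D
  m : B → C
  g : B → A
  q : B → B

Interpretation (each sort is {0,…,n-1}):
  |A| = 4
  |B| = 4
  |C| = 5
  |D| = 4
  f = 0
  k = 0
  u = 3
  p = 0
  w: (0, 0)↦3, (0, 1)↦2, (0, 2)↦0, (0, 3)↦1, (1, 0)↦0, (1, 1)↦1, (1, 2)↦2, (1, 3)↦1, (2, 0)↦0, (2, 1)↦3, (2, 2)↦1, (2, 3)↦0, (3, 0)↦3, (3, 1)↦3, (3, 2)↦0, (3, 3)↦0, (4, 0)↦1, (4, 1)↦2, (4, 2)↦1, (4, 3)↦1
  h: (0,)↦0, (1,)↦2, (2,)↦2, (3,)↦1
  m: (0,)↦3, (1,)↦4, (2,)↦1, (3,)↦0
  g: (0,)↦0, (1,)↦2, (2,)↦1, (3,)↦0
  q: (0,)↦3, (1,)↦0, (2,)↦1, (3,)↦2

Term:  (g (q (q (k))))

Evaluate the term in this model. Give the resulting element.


  k = 0
  (q (k)) = q(0,) = 3
  (q (q (k))) = q(3,) = 2
  (g (q (q (k)))) = g(2,) = 1

value = 1


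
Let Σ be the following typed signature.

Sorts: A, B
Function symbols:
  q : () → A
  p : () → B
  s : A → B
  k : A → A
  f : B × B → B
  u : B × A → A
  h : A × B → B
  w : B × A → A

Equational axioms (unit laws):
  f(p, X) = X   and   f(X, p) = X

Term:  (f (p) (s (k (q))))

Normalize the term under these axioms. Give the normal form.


1. (f (p) (s (k (q))))  →  (s (k (q)))

normal form = (s (k (q)))


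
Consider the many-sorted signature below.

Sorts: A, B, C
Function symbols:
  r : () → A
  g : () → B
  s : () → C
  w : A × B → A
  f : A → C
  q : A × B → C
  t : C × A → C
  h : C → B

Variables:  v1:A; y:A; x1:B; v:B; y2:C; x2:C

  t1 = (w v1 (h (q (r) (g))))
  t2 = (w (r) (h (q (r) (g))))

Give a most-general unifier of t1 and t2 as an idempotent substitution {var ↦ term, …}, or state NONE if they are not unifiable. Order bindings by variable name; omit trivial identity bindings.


{v1 ↦ (r)}


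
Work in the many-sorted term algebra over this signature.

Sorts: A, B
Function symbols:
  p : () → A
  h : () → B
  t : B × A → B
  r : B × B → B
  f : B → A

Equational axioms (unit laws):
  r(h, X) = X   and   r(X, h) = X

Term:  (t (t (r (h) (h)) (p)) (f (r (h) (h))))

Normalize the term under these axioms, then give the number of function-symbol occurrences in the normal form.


size = 6

1. (t (t (r (h) (h)) (p)) (f (r (h) (h))))  →  (t (t (h) (p)) (f (r (h) (h))))
2. (t (t (h) (p)) (f (r (h) (h))))  →  (t (t (h) (p)) (f (h)))
normal form: (t (t (h) (p)) (f (h)))


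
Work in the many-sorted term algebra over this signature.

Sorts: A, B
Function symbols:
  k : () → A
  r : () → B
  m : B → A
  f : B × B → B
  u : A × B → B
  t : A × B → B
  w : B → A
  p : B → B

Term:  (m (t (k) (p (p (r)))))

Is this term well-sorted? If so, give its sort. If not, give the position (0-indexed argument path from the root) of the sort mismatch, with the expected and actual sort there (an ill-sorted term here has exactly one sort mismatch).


well-sorted; sort = A

    (k) : A
        (r) : B
      (p (r)) : B
    (p (p (r))) : B
  (t (k) (p (p (r)))) : B
(m (t (k) (p (p (r))))) : A


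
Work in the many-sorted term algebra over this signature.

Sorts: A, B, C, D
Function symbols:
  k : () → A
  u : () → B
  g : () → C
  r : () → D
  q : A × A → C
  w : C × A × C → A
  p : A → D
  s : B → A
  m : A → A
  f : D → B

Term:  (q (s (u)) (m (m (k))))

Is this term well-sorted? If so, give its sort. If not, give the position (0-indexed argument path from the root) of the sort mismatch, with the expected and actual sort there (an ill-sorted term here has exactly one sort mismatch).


    (u) : B
  (s (u)) : A
      (k) : A
    (m (k)) : A
  (m (m (k))) : A
(q (s (u)) (m (m (k)))) : C

well-sorted; sort = C


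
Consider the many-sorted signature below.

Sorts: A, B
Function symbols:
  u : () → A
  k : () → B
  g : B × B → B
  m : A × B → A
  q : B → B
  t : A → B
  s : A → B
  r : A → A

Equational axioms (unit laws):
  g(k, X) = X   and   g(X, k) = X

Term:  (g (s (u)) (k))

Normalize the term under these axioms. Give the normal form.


normal form = (s (u))

1. (g (s (u)) (k))  →  (s (u))


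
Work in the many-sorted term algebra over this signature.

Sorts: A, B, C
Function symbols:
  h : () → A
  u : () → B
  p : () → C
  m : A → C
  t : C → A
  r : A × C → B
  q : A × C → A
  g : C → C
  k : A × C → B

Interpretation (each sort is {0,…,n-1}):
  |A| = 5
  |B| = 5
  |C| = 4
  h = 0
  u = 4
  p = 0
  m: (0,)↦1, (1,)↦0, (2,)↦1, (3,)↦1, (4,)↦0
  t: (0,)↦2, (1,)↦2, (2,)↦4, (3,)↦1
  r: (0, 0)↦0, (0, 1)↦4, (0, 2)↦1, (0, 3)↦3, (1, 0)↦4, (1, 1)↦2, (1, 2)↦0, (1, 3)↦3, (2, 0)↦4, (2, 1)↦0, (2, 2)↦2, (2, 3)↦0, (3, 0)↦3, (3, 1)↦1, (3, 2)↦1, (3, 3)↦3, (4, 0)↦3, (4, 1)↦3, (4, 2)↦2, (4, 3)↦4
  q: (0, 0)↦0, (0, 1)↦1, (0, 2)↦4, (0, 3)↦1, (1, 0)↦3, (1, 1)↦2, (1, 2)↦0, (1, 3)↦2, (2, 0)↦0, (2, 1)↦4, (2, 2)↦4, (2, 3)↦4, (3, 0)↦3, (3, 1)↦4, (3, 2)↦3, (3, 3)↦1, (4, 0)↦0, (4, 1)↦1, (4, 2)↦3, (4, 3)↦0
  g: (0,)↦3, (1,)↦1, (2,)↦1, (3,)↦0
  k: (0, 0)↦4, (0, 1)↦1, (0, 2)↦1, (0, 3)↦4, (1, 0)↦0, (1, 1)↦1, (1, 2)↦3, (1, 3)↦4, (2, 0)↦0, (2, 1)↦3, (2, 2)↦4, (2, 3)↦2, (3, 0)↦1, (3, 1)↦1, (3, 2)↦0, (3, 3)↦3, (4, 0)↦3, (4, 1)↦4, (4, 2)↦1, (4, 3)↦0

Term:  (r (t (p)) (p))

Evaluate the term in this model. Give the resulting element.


value = 4

  p = 0
  (t (p)) = t(0,) = 2
  p = 0
  (r (t (p)) (p)) = r(2, 0) = 4


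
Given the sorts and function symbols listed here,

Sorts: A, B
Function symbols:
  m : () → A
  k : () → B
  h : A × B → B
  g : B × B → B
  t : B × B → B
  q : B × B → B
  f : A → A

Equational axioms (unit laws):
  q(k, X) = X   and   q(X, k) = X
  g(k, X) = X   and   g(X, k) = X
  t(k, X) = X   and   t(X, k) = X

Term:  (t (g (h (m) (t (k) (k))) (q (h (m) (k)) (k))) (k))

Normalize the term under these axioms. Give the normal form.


normal form = (g (h (m) (k)) (h (m) (k)))

1. (t (g (h (m) (t (k) (k))) (q (h (m) (k)) (k))) (k))  →  (g (h (m) (t (k) (k))) (q (h (m) (k)) (k)))
2. (g (h (m) (t (k) (k))) (q (h (m) (k)) (k)))  →  (g (h (m) (k)) (q (h (m) (k)) (k)))
3. (g (h (m) (k)) (q (h (m) (k)) (k)))  →  (g (h (m) (k)) (h (m) (k)))


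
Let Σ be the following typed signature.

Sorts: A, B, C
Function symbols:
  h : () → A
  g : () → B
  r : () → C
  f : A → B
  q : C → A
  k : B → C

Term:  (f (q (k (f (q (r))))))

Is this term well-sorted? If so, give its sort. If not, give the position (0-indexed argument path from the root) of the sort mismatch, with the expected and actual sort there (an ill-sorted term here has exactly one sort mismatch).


well-sorted; sort = B

          (r) : C
        (q (r)) : A
      (f (q (r))) : B
    (k (f (q (r)))) : C
  (q (k (f (q (r))))) : A
(f (q (k (f (q (r)))))) : B


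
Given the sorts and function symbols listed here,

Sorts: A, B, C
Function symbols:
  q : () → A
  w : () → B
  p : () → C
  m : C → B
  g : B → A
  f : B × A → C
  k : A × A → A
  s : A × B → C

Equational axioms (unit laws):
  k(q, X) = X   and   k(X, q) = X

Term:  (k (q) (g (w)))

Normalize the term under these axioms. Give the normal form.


1. (k (q) (g (w)))  →  (g (w))

normal form = (g (w))


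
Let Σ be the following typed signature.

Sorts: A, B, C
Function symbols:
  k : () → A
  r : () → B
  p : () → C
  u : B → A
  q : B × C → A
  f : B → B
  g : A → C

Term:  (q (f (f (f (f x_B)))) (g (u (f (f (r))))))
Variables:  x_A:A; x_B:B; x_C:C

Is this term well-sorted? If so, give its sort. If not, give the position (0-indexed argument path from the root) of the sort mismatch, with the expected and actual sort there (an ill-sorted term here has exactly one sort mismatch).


          x_B : B
        (f x_B) : B
      (f (f x_B)) : B
    (f (f (f x_B))) : B
  (f (f (f (f x_B)))) : B
          (r) : B
        (f (r)) : B
      (f (f (r))) : B
    (u (f (f (r)))) : A
  (g (u (f (f (r))))) : C
(q (f (f (f (f x_B)))) (g (u (f (f (r)))))) : A

well-sorted; sort = A


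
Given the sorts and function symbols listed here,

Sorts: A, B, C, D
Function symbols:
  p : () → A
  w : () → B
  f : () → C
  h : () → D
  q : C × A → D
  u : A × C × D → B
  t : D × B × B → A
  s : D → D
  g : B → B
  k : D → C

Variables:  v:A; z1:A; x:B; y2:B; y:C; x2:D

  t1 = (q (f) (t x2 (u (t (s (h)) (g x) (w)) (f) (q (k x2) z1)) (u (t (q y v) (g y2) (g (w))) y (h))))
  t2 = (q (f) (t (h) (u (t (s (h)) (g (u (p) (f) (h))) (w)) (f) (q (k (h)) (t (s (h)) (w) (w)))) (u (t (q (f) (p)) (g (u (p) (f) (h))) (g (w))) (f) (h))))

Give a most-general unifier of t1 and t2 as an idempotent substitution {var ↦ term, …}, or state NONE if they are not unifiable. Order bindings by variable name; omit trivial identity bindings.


{v ↦ (p), x ↦ (u (p) (f) (h)), x2 ↦ (h), y ↦ (f), y2 ↦ (u (p) (f) (h)), z1 ↦ (t (s (h)) (w) (w))}


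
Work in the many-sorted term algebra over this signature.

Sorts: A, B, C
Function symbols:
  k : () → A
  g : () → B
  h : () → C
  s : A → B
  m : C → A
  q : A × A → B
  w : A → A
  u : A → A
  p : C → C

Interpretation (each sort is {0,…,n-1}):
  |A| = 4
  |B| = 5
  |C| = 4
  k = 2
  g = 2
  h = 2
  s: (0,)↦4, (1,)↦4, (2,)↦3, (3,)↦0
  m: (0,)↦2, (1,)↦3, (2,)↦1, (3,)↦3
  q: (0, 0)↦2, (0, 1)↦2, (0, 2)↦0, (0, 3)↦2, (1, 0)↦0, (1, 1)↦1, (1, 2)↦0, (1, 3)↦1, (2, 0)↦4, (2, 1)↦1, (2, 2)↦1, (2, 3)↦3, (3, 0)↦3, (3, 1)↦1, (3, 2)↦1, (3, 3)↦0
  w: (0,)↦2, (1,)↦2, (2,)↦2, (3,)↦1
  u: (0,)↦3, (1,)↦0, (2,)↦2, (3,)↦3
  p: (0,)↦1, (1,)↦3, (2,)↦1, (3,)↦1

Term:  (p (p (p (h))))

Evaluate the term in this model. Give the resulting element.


value = 1

  h = 2
  (p (h)) = p(2,) = 1
  (p (p (h))) = p(1,) = 3
  (p (p (p (h)))) = p(3,) = 1


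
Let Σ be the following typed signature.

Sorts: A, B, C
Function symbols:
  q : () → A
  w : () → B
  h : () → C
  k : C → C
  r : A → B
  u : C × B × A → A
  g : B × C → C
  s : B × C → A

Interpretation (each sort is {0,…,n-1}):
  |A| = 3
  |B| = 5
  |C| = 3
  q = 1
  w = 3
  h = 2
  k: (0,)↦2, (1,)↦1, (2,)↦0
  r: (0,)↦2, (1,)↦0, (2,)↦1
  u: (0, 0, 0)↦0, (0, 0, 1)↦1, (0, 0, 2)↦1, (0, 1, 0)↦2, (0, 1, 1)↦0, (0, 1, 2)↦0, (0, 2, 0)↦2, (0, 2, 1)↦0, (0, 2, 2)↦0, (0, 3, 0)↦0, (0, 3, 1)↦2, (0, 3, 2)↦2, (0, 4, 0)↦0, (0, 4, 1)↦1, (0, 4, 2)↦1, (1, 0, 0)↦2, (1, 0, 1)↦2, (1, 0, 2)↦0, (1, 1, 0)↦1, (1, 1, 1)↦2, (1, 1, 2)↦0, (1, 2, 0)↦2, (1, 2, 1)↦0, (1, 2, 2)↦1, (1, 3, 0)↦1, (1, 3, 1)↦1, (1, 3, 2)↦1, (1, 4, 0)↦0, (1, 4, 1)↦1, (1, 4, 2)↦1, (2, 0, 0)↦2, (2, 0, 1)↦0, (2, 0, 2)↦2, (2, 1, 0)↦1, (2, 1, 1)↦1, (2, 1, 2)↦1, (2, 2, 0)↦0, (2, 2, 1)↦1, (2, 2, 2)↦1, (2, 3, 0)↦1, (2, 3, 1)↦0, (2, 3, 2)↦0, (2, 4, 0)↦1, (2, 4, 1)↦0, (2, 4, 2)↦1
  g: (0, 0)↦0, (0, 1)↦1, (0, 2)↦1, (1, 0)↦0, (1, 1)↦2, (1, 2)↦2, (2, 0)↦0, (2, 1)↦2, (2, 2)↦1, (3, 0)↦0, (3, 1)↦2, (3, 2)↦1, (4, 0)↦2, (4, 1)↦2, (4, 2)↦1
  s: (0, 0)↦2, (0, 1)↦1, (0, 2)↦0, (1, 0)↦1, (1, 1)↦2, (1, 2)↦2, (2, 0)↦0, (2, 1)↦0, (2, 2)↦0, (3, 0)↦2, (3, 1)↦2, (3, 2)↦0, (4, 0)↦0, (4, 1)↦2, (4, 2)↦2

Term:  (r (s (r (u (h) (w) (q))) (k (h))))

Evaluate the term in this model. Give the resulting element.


  h = 2
  w = 3
  q = 1
  (u (h) (w) (q)) = u(2, 3, 1) = 0
  (r (u (h) (w) (q))) = r(0,) = 2
  h = 2
  (k (h)) = k(2,) = 0
  (s (r (u (h) (w) (q))) (k (h))) = s(2, 0) = 0
  (r (s (r (u (h) (w) (q))) (k (h)))) = r(0,) = 2

value = 2


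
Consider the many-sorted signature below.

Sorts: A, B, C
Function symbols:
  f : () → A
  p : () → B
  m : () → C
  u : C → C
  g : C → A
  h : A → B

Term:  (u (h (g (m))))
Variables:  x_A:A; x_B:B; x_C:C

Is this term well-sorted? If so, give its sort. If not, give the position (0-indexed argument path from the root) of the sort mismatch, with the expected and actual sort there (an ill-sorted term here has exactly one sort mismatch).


      (m) : C
    (g (m)) : A
  (h (g (m))) : B
(u (h (g (m)))) : ✗ arg 0 at [0] has sort B, expected C

ill-sorted at position [0]: expected C, got B


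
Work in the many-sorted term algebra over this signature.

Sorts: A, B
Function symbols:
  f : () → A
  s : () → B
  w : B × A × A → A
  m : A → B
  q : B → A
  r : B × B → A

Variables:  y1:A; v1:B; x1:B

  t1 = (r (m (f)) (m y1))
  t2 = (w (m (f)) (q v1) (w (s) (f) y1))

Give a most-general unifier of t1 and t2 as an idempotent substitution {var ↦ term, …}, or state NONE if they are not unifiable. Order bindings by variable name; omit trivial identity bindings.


NONE (not unifiable)

head clash or occurs-check failure — not unifiable


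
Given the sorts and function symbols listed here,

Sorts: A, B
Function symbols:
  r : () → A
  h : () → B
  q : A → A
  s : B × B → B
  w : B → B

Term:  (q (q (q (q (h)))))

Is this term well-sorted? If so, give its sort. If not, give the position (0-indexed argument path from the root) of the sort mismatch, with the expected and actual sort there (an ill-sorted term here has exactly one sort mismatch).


        (h) : B
      (q (h)) : ✗ arg 0 at [0, 0, 0, 0] has sort B, expected A

ill-sorted at position [0, 0, 0, 0]: expected A, got B


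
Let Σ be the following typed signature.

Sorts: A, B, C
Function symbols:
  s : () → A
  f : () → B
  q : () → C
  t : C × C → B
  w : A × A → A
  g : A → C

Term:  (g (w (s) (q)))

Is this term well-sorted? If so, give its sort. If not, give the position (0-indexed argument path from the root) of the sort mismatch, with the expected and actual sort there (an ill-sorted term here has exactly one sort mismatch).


    (s) : A
    (q) : C
  (w (s) (q)) : ✗ arg 1 at [0, 1] has sort C, expected A

ill-sorted at position [0, 1]: expected A, got C


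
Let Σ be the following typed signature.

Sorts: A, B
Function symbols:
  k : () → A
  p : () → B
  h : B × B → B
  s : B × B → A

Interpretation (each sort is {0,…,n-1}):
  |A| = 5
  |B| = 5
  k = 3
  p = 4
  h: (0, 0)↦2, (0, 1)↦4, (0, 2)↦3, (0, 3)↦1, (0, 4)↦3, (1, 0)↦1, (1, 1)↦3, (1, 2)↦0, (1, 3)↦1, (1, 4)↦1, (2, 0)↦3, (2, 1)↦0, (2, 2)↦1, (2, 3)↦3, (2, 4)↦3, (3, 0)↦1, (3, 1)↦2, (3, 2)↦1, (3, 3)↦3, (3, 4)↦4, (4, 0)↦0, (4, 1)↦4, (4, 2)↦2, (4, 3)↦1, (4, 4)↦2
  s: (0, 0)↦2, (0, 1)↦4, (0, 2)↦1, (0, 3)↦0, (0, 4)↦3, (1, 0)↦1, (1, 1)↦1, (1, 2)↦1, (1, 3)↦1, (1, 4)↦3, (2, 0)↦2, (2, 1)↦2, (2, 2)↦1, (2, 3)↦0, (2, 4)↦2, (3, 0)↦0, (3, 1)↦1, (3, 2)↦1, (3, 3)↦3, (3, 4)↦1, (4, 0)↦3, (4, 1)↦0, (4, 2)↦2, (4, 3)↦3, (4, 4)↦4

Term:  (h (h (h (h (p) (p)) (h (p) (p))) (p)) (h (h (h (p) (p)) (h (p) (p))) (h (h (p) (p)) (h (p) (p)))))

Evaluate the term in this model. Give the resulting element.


  p = 4
  p = 4
  (h (p) (p)) = h(4, 4) = 2
  p = 4
  p = 4
  (h (p) (p)) = h(4, 4) = 2
  (h (h (p) (p)) (h (p) (p))) = h(2, 2) = 1
  p = 4
  (h (h (h (p) (p)) (h (p) (p))) (p)) = h(1, 4) = 1
  p = 4
  p = 4
  (h (p) (p)) = h(4, 4) = 2
  p = 4
  p = 4
  (h (p) (p)) = h(4, 4) = 2
  (h (h (p) (p)) (h (p) (p))) = h(2, 2) = 1
  p = 4
  p = 4
  (h (p) (p)) = h(4, 4) = 2
  p = 4
  p = 4
  (h (p) (p)) = h(4, 4) = 2
  (h (h (p) (p)) (h (p) (p))) = h(2, 2) = 1
  (h (h (h (p) (p)) (h (p) (p))) (h (h (p) (p)) (h (p) (p)))) = h(1, 1) = 3
  (h (h (h (h (p) (p)) (h (p) (p))) (p)) (h (h (h (p) (p)) (h (p) (p))) (h (h (p) (p)) (h (p) (p))))) = h(1, 3) = 1

value = 1


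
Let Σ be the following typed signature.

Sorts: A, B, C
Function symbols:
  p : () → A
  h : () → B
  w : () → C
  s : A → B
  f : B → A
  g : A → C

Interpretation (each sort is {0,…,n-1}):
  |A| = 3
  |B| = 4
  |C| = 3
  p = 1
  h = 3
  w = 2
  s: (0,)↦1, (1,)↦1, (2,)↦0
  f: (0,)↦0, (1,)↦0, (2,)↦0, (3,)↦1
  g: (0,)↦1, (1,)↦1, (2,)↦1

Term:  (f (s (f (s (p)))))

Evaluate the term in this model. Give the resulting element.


  p = 1
  (s (p)) = s(1,) = 1
  (f (s (p))) = f(1,) = 0
  (s (f (s (p)))) = s(0,) = 1
  (f (s (f (s (p))))) = f(1,) = 0

value = 0


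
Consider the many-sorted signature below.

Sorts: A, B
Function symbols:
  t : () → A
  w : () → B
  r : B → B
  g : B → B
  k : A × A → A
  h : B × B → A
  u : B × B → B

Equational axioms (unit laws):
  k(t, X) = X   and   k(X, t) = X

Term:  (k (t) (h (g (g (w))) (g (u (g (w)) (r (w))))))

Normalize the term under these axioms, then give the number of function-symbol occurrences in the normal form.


1. (k (t) (h (g (g (w))) (g (u (g (w)) (r (w))))))  →  (h (g (g (w))) (g (u (g (w)) (r (w)))))
normal form: (h (g (g (w))) (g (u (g (w)) (r (w)))))

size = 10


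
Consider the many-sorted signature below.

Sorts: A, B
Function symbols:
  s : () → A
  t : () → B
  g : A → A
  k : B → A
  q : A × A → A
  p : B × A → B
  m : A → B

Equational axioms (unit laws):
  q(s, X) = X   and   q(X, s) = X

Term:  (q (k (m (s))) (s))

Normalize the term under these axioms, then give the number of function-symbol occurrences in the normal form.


size = 3

1. (q (k (m (s))) (s))  →  (k (m (s)))
normal form: (k (m (s)))


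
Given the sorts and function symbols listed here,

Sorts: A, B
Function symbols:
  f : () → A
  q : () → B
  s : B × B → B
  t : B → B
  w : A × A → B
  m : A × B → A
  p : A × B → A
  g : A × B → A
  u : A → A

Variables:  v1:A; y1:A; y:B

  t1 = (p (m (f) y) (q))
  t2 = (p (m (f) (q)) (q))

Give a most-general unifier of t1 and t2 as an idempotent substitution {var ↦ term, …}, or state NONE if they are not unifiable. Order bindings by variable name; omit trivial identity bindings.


{y ↦ (q)}


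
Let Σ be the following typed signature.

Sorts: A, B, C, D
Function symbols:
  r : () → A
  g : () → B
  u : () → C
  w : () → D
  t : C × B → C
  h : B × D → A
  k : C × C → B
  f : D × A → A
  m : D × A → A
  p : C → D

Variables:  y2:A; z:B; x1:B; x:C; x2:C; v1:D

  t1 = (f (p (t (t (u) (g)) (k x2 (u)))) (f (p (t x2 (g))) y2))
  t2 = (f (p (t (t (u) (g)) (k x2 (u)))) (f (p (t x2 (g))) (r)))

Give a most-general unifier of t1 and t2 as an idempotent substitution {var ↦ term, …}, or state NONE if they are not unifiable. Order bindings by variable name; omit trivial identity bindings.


{y2 ↦ (r)}


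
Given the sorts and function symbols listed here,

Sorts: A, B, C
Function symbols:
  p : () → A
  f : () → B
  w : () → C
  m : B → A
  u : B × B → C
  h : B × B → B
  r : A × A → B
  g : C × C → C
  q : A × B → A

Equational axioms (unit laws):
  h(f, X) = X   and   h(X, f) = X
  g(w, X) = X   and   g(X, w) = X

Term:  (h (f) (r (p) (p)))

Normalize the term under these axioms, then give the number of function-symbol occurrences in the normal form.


1. (h (f) (r (p) (p)))  →  (r (p) (p))
normal form: (r (p) (p))

size = 3


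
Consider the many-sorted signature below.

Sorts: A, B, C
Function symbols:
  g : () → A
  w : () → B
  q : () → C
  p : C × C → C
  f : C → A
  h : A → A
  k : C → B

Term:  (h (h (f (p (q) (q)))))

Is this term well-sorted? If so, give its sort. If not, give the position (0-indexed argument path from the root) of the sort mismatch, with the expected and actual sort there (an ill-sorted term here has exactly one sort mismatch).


well-sorted; sort = A

        (q) : C
        (q) : C
      (p (q) (q)) : C
    (f (p (q) (q))) : A
  (h (f (p (q) (q)))) : A
(h (h (f (p (q) (q))))) : A


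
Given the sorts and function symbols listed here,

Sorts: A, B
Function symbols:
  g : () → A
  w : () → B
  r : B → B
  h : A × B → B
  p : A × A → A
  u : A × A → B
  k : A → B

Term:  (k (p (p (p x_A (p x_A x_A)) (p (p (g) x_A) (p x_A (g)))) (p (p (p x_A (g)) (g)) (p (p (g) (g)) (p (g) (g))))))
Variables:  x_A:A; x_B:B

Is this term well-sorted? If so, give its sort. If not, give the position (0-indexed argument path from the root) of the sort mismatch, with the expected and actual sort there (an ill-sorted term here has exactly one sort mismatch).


well-sorted; sort = B

        x_A : A
          x_A : A
          x_A : A
        (p x_A x_A) : A
      (p x_A (p x_A x_A)) : A
          (g) : A
          x_A : A
        (p (g) x_A) : A
          x_A : A
          (g) : A
        (p x_A (g)) : A
      (p (p (g) x_A) (p x_A (g))) : A
    (p (p x_A (p x_A x_A)) (p (p (g) x_A) (p x_A (g)))) : A
          x_A : A
          (g) : A
        (p x_A (g)) : A
        (g) : A
      (p (p x_A (g)) (g)) : A
          (g) : A
          (g) : A
        (p (g) (g)) : A
          (g) : A
          (g) : A
        (p (g) (g)) : A
      (p (p (g) (g)) (p (g) (g))) : A
    (p (p (p x_A (g)) (g)) (p (p (g) (g)) (p (g) (g)))) : A
  (p (p (p x_A (p x_A x_A)) (p (p (g) x_A) (p x_A (g)))) (p (p (p x_A (g)) (g)) (p (p (g) (g)) (p (g) (g))))) : A
(k (p (p (p x_A (p x_A x_A)) (p (p (g) x_A) (p x_A (g)))) (p (p (p x_A (g)) (g)) (p (p (g) (g)) (p (g) (g)))))) : B


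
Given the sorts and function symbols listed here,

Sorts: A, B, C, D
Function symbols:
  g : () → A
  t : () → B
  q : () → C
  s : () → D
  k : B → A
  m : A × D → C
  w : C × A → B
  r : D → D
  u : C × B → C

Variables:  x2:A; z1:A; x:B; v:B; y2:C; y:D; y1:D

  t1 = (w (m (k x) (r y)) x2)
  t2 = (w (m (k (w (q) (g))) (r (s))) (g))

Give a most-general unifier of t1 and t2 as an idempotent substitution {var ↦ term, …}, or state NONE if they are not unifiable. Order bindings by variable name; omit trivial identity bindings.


{x ↦ (w (q) (g)), x2 ↦ (g), y ↦ (s)}


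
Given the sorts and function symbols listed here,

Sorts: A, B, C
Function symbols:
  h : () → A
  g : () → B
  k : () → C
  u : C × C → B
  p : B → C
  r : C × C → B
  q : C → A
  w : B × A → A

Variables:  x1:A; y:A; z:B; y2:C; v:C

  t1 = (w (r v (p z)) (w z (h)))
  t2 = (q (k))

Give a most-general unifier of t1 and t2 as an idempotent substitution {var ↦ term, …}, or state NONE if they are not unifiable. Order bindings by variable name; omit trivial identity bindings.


NONE (not unifiable)

head clash or occurs-check failure — not unifiable
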